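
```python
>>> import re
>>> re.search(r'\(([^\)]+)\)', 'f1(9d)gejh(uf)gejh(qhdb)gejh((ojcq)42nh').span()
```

(2, 6)

`re.search` scans for the first position where the pattern succeeds.
The match spans [2:6] → '(9d)'.
Captured: group 1 = '9d'.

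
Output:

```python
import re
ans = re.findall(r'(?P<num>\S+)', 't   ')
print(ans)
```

['t']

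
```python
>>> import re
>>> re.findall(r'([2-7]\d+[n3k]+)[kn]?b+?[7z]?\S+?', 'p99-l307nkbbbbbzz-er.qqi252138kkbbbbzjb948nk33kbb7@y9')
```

['307nk', '252138kk', '48nk33k']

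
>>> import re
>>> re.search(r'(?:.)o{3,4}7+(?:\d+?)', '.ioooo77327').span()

(1, 9)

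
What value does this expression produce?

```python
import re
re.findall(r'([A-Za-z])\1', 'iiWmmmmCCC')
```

['i', 'm', 'm', 'C']

`\1` is not a pattern — it's the concrete string captured by group 1, re-applied verbatim.
Scanning left to right: at [0:2] match 'ii', group 1 = 'i'; at [3:5] match 'mm', group 1 = 'm'; at [5:7] match 'mm', group 1 = 'm'; at [7:9] match 'CC', group 1 = 'C'.
Because there's exactly one group, `findall` drops the full match and keeps group 1 from each hit.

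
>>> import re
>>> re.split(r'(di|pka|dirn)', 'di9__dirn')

Alternation isn't longest-match — the leftmost alternative that fits at this position is chosen.
The group in the pattern means `split` returns the separators' captures alongside the pieces.

['', 'di', '9__', 'di', 'rn']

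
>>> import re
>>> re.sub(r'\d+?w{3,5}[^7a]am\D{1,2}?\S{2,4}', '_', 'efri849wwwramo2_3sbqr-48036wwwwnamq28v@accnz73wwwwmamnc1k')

'efri_bqr-_accnz_'

This matches one or more of a digit (lazy); then 3 to 5 of the literal 'w', then any character except [7a]; then the literal 'am', then 1 to 2 of a non-digit (lazy), then 2 to 4 of a non-whitespace character.
Matches: at [4:18] → '849wwwramo2_3s'; at [22:39] → '48036wwwwnamq28v@'; at [44:57] → '73wwwwmamnc1k'.
Every occurrence is swapped for '_'.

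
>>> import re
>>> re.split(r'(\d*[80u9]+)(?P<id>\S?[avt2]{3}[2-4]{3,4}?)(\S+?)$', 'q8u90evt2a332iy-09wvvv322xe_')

['q8u90evt2a332iy-', '09', 'wvvv322', 'xe_', '']

Pattern: zero or more of a digit, then one or more of one of [80u9] (captured); then optionally a non-whitespace character, then exactly 3 of one of [avt2], then 3 to 4 of a character in [2-4] (lazy) (captured as 'id'); then one or more of a non-whitespace character (lazy) (captured); then anchored at the end.
Because the pattern has a capturing group, `split` also inserts each captured text between the pieces.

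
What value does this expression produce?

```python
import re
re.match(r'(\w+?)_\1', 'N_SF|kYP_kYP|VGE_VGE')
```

After group 1 captures some text, `\1` only succeeds where that same text appears again.
`re.match` only tries the pattern at the start of the string.
Here the string doesn't start with a match, so the call returns None.

None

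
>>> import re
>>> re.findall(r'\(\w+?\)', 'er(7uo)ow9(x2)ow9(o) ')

['(7uo)', '(x2)', '(o)']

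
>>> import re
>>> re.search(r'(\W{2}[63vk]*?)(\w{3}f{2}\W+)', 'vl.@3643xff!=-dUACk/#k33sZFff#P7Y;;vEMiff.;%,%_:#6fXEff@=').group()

'.@3643xff!=-'

The pattern matches exactly 2 of a non-word character, then zero or more of one of [63vk] (lazy) (captured); then exactly 3 of a word character, then exactly 2 of the literal 'f', then one or more of a non-word character (captured).
`re.search` tries every starting position until one works.
The match spans [2:14] → '.@3643xff!=-'.
Captured: group 1 = '.@36', group 2 = '43xff!=-'.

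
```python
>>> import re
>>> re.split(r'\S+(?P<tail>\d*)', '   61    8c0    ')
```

['   ', '', '    ', '', '    ']

Pattern: one or more of a non-whitespace character; then zero or more of a digit (captured as 'tail').
Matches to split on: at [3:5] → '61'; at [9:12] → '8c0'.
`re.split` interleaves the captured-group text with the surrounding fragments.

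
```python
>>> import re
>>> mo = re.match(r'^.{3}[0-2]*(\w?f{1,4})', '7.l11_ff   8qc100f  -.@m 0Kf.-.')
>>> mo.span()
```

(0, 8)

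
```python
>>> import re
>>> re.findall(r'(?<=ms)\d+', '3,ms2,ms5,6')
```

Lookahead/lookbehind check context without consuming it, so the matched span excludes the asserted characters.
`findall` yields the raw match text (2 of them) because the pattern has no groups.

['2', '5']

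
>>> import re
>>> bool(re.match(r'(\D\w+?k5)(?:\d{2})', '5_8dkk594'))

False

`re.match` only tries the pattern at the start of the string.
Here the string doesn't start with a match, so the call returns None, and `bool(None)` is False.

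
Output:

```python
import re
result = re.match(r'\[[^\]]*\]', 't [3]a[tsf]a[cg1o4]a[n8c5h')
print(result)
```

`re.match` won't scan ahead — the pattern has to work from the very first character.
Here the pattern fails at index 0, so the call returns None.

None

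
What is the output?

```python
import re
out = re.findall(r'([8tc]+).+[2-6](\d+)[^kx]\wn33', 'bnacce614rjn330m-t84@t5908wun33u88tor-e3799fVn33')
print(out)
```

The pattern matches one or more of one of [8tc] (captured); then one or more of any character; then a character in [2-6]; then one or more of a digit (captured); then any character except [kx], then a word character, then the literal 'n33'.
Matches: at [3:48] match 'cce614rjn330m-t84@t5908wun33u88tor-e3799fVn33', groups = ('cc', '799').
Multiple groups make `findall` return tuples — one 2-tuple for the one match.

[('cc', '799')]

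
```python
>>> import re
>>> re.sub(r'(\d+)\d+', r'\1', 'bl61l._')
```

This matches one or more of a digit (captured); then one or more of a digit.
Matches: at [2:4] → '61'.
The replacement refers to a captured group, so each match is rewritten using its own captured text.

'bl6l._'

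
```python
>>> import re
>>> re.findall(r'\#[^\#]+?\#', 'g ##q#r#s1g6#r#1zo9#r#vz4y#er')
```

['#q#', '#s1g6#', '#1zo9#', '#vz4y#']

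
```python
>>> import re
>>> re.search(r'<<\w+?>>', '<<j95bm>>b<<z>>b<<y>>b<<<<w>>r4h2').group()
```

The match spans [0:9] → '<<j95bm>>'.

'<<j95bm>>'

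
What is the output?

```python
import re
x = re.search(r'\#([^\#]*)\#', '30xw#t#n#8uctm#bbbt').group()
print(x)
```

#t#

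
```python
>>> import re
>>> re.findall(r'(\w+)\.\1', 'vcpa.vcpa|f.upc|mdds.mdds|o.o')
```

['vcpa', 'mdds', 'o']

`\1` has to match the exact text group 1 already captured.
With a single group, `findall` returns only what that group captured — 3 items.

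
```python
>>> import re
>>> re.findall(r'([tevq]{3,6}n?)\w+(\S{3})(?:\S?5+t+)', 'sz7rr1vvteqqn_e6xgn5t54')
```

[('vvteqqn', 'xgn')]

The pattern matches 3 to 6 of one of [tevq], then optionally a literal 'n' (captured); then one or more of a word character; then exactly 3 of a non-whitespace character (captured); then optionally a non-whitespace character, then one or more of a literal '5', then one or more of a literal 't' (non-capturing group).
Scanning left to right: at [6:21] match 'vvteqqn_e6xgn5t', groups = ('vvteqqn', 'xgn').
Multiple groups make `findall` return tuples — one 2-tuple for the one match.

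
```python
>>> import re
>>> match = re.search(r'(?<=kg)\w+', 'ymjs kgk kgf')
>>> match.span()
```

(7, 8)

The `(?=…)`/`(?<=…)` assertion just peeks at neighbouring text; it doesn't advance the match position.
The match spans [7:8] → 'k'.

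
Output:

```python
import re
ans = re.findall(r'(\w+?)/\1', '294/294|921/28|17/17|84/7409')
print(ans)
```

['294', '17']

The backreference `\1` re-matches whatever the first group consumed, character for character.
One capturing group, so `findall` returns just the captured substring from each match — 2 in all.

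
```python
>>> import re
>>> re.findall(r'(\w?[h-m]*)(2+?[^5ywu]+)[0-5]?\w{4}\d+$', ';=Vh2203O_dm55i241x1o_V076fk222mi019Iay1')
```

[('5i', '241x1o_V076fk222mi01')]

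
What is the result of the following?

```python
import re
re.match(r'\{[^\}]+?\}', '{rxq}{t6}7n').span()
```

(0, 5)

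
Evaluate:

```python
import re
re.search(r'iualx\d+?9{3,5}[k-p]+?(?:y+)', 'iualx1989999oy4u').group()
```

This matches the literal 'iua', then the literal 'lx'; then one or more of a digit (lazy), then 3 to 5 of a literal '9'; then one or more of a character in [k-p] (lazy); then one or more of a literal 'y' (non-capturing group).
The match spans [0:14] → 'iualx1989999oy'.

'iualx1989999oy'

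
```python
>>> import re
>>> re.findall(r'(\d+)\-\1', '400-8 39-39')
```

After group 1 captures some text, `\1` only succeeds where that same text appears again.
`findall` collects group 1 from the one match (1 total).

['39']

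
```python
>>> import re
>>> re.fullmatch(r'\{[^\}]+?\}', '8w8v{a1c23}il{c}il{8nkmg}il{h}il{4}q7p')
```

None

`re.fullmatch` requires the pattern to consume the entire string.
Here the string isn't matched end-to-end, so the call returns None.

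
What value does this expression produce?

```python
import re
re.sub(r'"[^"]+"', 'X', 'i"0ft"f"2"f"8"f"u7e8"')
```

Matches: at [1:6] → '"0ft"'; at [7:10] → '"2"'; at [11:14] → '"8"'; at [15:21] → '"u7e8"'.
`sub` substitutes 'X' at each match site.

'iXfXfXfX'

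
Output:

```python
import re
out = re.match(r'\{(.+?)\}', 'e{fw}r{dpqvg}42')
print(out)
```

None

`re.match` won't scan ahead — the pattern has to work from the very first character.
Here position 0 doesn't satisfy it, so the call returns None.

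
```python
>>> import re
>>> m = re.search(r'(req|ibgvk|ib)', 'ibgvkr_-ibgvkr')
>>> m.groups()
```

('ibgvk',)

Alternation tries branches left to right and keeps the first one that lets the overall match succeed at that position.
Unlike `match`, `search` isn't anchored — it looks for the pattern anywhere in the string.
The match spans [0:5] → 'ibgvk'.
Captured: group 1 = 'ibgvk'.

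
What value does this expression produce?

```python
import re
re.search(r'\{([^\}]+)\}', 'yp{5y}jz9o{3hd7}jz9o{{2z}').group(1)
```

`re.search` scans for the first position where the pattern succeeds.
The match spans [2:6] → '{5y}'.
Captured: group 1 = '5y'.

'5y'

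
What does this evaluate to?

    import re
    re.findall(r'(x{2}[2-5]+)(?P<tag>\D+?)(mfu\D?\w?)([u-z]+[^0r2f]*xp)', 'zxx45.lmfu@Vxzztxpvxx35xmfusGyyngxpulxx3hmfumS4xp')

[('xx45', '.l', 'mfu@V', 'xzztxp'), ('xx35', 'x', 'mfusG', 'yyngxp')]

This matches exactly 2 of a literal 'x', then one or more of a character in [2-5] (captured); then one or more of a non-digit (lazy) (captured as 'tag'); then the literal 'mfu', then optionally a non-digit, then optionally a word character (captured); then one or more of a character in [u-z], then zero or more of any character except [0r2f], then the literal 'xp' (captured).
Walking the string: at [1:18] match 'xx45.lmfu@Vxzztxp', groups = ('xx45', '.l', 'mfu@V', 'xzztxp'); at [19:35] match 'xx35xmfusGyyngxp', groups = ('xx35', 'x', 'mfusG', 'yyngxp').
4 groups means each result is a tuple of 4 captured strings — 2 here.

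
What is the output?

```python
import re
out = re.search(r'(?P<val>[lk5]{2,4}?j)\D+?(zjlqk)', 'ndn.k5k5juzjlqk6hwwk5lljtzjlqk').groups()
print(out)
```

('k5k5j', 'zjlqk')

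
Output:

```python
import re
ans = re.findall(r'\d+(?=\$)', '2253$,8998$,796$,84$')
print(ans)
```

['2253', '8998', '796', '84']

Lookahead/lookbehind check context without consuming it, so the matched span excludes the asserted characters.
With no groups in the pattern, `findall` gives back each whole match — 4 here.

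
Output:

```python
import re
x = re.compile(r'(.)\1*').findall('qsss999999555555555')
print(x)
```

A backreference is literal: `\1` must see the identical characters the first group matched.
Matches: at [0:1] match 'q', group 1 = 'q'; at [1:4] match 'sss', group 1 = 's'; at [4:10] match '999999', group 1 = '9'; at [10:19] match '555555555', group 1 = '5'.
Because there's exactly one group, `findall` drops the full match and keeps group 1 from each hit.

['q', 's', '9', '5']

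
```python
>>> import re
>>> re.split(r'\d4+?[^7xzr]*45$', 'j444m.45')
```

['j', '']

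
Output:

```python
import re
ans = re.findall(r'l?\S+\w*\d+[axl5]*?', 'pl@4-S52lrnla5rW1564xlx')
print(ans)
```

['pl@4-S52lrnla5rW1564']

This matches optionally a literal 'l', then one or more of a non-whitespace character, then zero or more of a word character; then one or more of a digit, then zero or more of one of [axl5] (lazy).
A `+?`/`*?`/`{m,n}?` starts at its minimum and grows only as far as needed for what follows to match.
Matches: at [0:20] → 'pl@4-S52lrnla5rW1564'.
Since nothing is captured, `findall` lists the 1 matched substring directly.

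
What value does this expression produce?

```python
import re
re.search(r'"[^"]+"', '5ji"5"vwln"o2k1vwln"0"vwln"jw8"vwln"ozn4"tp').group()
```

'"5"'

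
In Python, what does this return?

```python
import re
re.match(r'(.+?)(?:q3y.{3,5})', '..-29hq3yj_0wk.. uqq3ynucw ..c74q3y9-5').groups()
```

The pattern matches one or more of any character (lazy) (captured); then the literal 'q3y', then 3 to 5 of any character (non-capturing group).
Lazy quantifiers expand one character at a time until the remainder of the pattern can match.
`re.match` only tries the pattern at the start of the string.
The match spans [0:14] → '..-29hq3yj_0wk'.
Captured: group 1 = '..-29h'.

('..-29h',)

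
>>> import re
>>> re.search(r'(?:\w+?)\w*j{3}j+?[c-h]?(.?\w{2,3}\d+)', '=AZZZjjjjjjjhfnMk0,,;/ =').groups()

('fnMk0',)

Pattern: one or more of a word character (lazy) (non-capturing group); then zero or more of a word character; then exactly 3 of the literal 'j', then one or more of the literal 'j' (lazy), then optionally a character in [c-h]; then optionally any character, then 2 to 3 of a word character, then one or more of a digit (captured).
`re.search` scans for the first position where the pattern succeeds.
The match spans [1:18] → 'AZZZjjjjjjjhfnMk0'.
Captured: group 1 = 'fnMk0'.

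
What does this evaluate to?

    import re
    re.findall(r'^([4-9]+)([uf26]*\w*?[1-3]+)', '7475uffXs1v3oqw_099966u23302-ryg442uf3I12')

[('7475', 'uffXs1')]

With the lazy modifier that quantifier settles for the fewest repetitions that let the rest of the pattern succeed (the atoms after it are unaffected and can still be greedy).
2 groups means the one result is a tuple of 2 captured strings — 1 here.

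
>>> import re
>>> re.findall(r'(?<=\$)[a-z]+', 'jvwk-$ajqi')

Because the assertion is zero-width, the text it checks is not consumed and won't appear in the result.
With no groups in the pattern, `findall` gives back each whole match — 1 here.

['ajqi']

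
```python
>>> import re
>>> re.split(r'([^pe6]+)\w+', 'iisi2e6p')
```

The pattern matches one or more of any character except [pe6] (captured); then one or more of a word character.
Matches to split on: at [0:8] → 'iisi2e6p'.
With a capturing group present, the delimiter's captured portion is kept in the result list.

['', 'iisi2', '']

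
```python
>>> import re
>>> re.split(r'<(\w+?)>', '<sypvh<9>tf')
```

The group in the pattern means `split` returns the separators' captures alongside the pieces.

['<sypvh', '9', 'tf']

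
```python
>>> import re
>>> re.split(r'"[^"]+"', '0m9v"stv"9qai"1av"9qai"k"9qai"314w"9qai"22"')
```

['0m9v', '9qai', '9qai', '9qai', '9qai', '']

Splitting on the pattern gives 6 pieces.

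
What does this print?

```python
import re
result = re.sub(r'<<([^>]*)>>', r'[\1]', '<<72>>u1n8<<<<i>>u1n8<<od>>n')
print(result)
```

Matches: at [0:6] → '<<72>>'; at [10:17] → '<<<<i>>'; at [21:27] → '<<od>>'.
`\1` in the replacement pulls in group 1's text for each match.

[72]u1n8[<<i]u1n8[od]n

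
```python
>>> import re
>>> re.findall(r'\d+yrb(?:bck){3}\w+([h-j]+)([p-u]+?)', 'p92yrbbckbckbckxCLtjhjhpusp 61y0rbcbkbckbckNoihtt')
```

[('h', 'p')]

This matches one or more of a digit; then the literal 'yrb', then the literal 'bck' repeated 3 times, then one or more of a word character; then one or more of a character in [h-j] (captured); then one or more of a character in [p-u] (lazy) (captured).
Scanning left to right: at [1:24] match '92yrbbckbckbckxCLtjhjhp', groups = ('h', 'p').
Multiple groups make `findall` return tuples — one 2-tuple for the one match.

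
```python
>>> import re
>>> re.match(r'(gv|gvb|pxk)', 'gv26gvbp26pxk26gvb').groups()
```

('gv',)

`match` is anchored at position 0; if the pattern doesn't fit there, it returns None.
The match spans [0:2] → 'gv'.
Captured: group 1 = 'gv'.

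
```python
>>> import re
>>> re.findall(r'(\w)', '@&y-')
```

Because there's exactly one group, `findall` drops the full match and keeps group 1 from the one hit.

['y']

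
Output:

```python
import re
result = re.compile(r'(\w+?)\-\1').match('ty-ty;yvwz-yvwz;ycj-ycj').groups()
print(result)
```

('ty',)

A backreference is literal: `\1` must see the identical characters the first group matched.
With `match`, the pattern is implicitly anchored at the beginning.
The match spans [0:5] → 'ty-ty'.
Captured: group 1 = 'ty'.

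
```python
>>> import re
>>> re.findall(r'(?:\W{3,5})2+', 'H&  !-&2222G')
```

['  !-&2222']

Pattern: 3 to 5 of a non-word character (non-capturing group); then one or more of a literal '2'.
Scanning left to right: at [2:11] → '  !-&2222'.
Since nothing is captured, `findall` lists the 1 matched substring directly.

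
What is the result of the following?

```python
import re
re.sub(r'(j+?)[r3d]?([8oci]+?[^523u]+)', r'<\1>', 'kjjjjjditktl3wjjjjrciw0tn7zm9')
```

'k<jjjjj>3w<jjjj>'

Pattern: one or more of a literal 'j' (lazy) (captured); then optionally one of [r3d]; then one or more of one of [8oci] (lazy), then one or more of any character except [523u] (captured).
Matches: at [1:12] → 'jjjjjditktl'; at [14:29] → 'jjjjrciw0tn7zm9'.
`\1` in the replacement pulls in group 1's text for each match.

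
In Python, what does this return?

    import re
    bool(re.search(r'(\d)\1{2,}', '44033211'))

False

The backreference `\1` re-matches whatever the first group consumed, character for character.
`re.search` scans for the first position where the pattern succeeds.
Here the pattern never matches, so the call returns None, and `bool(None)` is False.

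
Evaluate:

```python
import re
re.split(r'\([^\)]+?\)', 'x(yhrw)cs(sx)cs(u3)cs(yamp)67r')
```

Matches to split on: at [1:7] → '(yhrw)'; at [9:13] → '(sx)'; at [15:19] → '(u3)'; at [21:27] → '(yamp)'.
Each match becomes a cut point; 5 segments remain.

['x', 'cs', 'cs', 'cs', '67r']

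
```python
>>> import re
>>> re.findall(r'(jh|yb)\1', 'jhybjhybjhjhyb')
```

`\1` is not a pattern — it's the concrete string captured by group 1, re-applied verbatim.
Walking the string: at [8:12] match 'jhjh', group 1 = 'jh'.
Because there's exactly one group, `findall` drops the full match and keeps group 1 from the one hit.

['jh']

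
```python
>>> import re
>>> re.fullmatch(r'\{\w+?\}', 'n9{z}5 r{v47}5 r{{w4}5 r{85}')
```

None

`fullmatch` succeeds only if the pattern covers the string from start to end.
Here there's no way to consume every character, so the call returns None.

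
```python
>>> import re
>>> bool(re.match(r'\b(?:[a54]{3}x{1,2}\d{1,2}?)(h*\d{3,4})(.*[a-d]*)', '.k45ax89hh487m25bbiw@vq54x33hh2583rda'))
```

The pattern matches a word boundary (`\b`, zero-width); then exactly 3 of one of [a54], then 1 to 2 of a literal 'x', then 1 to 2 of a digit (lazy) (non-capturing group); then zero or more of a literal 'h', then 3 to 4 of a digit (captured); then zero or more of any character, then zero or more of a character in [a-d] (captured).
`re.match` only tries the pattern at the start of the string.
Here position 0 doesn't satisfy it, so the call returns None, and `bool(None)` is False.

False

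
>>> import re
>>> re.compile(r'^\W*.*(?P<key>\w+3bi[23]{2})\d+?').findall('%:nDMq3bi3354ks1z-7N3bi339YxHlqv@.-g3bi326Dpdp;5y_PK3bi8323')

['g3bi32']

This matches anchored at the start of the string; then zero or more of a non-word character, then zero or more of any character; then one or more of a word character, then the literal '3bi', then exactly 2 of one of [23] (captured as 'key'); then one or more of a digit (lazy).
Scanning left to right: at [0:42] match '%:nDMq3bi3354ks1z-7N3bi339YxHlqv@.-g3bi326', group 1 = 'g3bi32'.
With a single group, `findall` returns only what that group captured — 1 item.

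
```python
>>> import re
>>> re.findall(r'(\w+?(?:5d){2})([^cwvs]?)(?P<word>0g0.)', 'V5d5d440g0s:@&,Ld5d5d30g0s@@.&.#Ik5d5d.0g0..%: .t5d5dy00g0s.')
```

This matches one or more of a word character (lazy), then the literal '5d' repeated 2 times (captured); then optionally any character except [cwvs] (captured); then the literal '0g0', then any character (captured as 'word').
Scanning left to right: at [15:26] match 'Ld5d5d30g0s', groups = ('Ld5d5d', '3', '0g0s'); at [32:43] match 'Ik5d5d.0g0.', groups = ('Ik5d5d', '.', '0g0.').
3 groups means each result is a tuple of 3 captured strings — 2 here.

[('Ld5d5d', '3', '0g0s'), ('Ik5d5d', '.', '0g0.')]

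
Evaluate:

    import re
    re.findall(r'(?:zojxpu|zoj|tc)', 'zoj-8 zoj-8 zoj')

['zoj', 'zoj', 'zoj']

`findall` yields the raw match text (3 of them) because the pattern has no groups.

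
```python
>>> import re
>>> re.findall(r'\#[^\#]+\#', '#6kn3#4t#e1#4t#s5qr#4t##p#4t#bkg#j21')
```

Walking the string: at [0:6] → '#6kn3#'; at [8:12] → '#e1#'; at [14:20] → '#s5qr#'; at [23:26] → '#p#'; at [28:33] → '#bkg#'.
`findall` yields the raw match text (5 of them) because the pattern has no groups.

['#6kn3#', '#e1#', '#s5qr#', '#p#', '#bkg#']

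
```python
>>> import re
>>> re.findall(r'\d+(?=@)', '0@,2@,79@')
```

['0', '2', '79']

The lookaround is zero-width — it requires the adjacent text to match without consuming it, so the asserted text isn't part of the match.
Scanning left to right: at [0:1] → '0'; at [3:4] → '2'; at [6:8] → '79'.
Since nothing is captured, `findall` lists the 3 matched substrings directly.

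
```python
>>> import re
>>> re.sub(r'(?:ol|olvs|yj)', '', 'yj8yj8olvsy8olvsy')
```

Alternation tries branches left to right and keeps the first one that lets the overall match succeed at that position.
`sub` substitutes '' at each match site.

'88vsy8vsy'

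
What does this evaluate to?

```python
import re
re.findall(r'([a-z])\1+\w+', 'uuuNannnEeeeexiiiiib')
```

['u']

A backreference is literal: `\1` must see the identical characters the first group matched.
Walking the string: at [0:20] match 'uuuNannnEeeeexiiiiib', group 1 = 'u'.
`findall` collects group 1 from the one match (1 total).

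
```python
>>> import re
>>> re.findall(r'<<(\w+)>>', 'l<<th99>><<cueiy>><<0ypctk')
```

['th99', 'cueiy']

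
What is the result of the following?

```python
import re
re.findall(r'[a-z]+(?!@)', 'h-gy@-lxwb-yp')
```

The negative lookaround is zero-width — it rules out positions where the adjacent text would match, without consuming anything.
No capturing groups, so `findall` returns the 4 full match strings.

['h', 'g', 'lxwb', 'yp']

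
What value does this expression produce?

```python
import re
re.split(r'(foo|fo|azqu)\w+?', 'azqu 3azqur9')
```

['azqu 3', 'azqu', '9']

Matches to split on: at [6:11] → 'azqur'.
The group in the pattern means `split` returns the separators' captures alongside the pieces.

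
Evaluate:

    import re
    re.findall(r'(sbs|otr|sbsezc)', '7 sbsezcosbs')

['sbs', 'sbs']

The regex engine tests alternatives in the order written; an earlier branch that matches wins even if a later one would match more.
One capturing group, so `findall` returns just the captured substring from each match — 2 in all.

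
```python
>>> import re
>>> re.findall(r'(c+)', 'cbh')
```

With a single group, `findall` returns only what that group captured — 1 item.

['c']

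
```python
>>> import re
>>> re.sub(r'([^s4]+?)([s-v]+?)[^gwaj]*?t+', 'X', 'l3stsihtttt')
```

'XsX'

A non-greedy quantifier consumes as few characters as it can — just enough that the remainder of the pattern still matches from where it stops; whatever follows it matches normally.
Every occurrence is swapped for 'X'.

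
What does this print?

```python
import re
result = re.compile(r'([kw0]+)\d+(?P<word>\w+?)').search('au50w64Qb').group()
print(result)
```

0w64Q

A non-greedy quantifier consumes as few characters as it can — just enough that the remainder of the pattern still matches from where it stops; whatever follows it matches normally.
The match spans [3:8] → '0w64Q'.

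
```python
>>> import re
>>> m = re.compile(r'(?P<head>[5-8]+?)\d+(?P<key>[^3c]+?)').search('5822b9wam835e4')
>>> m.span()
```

This matches one or more of a character in [5-8] (lazy) (captured as 'head'); then one or more of a digit; then one or more of any character except [3c] (lazy) (captured as 'key').
A non-greedy quantifier consumes as few characters as it can — just enough that the remainder of the pattern still matches from where it stops; whatever follows it matches normally.
`search` walks the string left to right and returns the first match it finds.
The match spans [0:5] → '5822b'.
Captured: group 1 = '5', group 2 = 'b'.

(0, 5)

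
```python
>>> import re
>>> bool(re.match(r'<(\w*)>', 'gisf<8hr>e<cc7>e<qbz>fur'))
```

`re.match` won't scan ahead — the pattern has to work from the very first character.
Here the string doesn't start with a match, so the call returns None, and `bool(None)` is False.

False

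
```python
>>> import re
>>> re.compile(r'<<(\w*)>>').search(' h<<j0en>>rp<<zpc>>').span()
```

(2, 10)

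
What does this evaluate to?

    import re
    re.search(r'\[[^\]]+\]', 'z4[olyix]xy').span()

The match spans [2:9] → '[olyix]'.

(2, 9)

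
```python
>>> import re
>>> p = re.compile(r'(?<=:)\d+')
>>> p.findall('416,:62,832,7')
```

['62']

Lookahead/lookbehind check context without consuming it, so the matched span excludes the asserted characters.
Walking the string: at [5:7] → '62'.
No capturing groups, so `findall` returns the 1 full match string.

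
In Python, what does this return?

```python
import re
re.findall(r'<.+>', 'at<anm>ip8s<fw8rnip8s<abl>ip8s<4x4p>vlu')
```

Matches: at [2:36] → '<anm>ip8s<fw8rnip8s<abl>ip8s<4x4p>'.
Since nothing is captured, `findall` lists the 1 matched substring directly.

['<anm>ip8s<fw8rnip8s<abl>ip8s<4x4p>']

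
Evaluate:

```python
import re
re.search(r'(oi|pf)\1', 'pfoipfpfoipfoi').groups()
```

The backreference `\1` re-matches whatever the first group consumed, character for character.
`search` walks the string left to right and returns the first match it finds.
The match spans [4:8] → 'pfpf'.
Captured: group 1 = 'pf'.

('pf',)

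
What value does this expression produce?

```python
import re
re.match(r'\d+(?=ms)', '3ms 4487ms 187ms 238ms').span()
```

`re.match` only tries the pattern at the start of the string.
The match spans [0:1] → '3'.

(0, 1)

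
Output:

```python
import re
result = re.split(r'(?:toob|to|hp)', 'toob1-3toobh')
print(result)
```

Alternation isn't longest-match — the leftmost alternative that fits at this position is chosen.
The string is cut at each match, leaving 3 pieces.

['', '1-3', 'h']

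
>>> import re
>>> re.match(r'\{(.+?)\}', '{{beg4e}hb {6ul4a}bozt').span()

(0, 8)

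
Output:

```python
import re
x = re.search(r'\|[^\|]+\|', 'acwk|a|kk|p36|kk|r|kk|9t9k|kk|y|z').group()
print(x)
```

Unlike `match`, `search` isn't anchored — it looks for the pattern anywhere in the string.
The match spans [4:7] → '|a|'.

|a|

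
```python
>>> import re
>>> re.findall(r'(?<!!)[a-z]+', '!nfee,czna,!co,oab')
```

['fee', 'czna', 'o', 'oab']

The negative lookaround is zero-width — it rules out positions where the adjacent text would match, without consuming anything.
Scanning left to right: at [2:5] → 'fee'; at [6:10] → 'czna'; at [13:14] → 'o'; at [15:18] → 'oab'.
Since nothing is captured, `findall` lists the 4 matched substrings directly.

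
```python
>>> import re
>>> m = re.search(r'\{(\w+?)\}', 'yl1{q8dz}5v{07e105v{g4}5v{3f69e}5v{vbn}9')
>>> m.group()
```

`re.search` scans for the first position where the pattern succeeds.
The match spans [3:9] → '{q8dz}'.
Captured: group 1 = 'q8dz'.

'{q8dz}'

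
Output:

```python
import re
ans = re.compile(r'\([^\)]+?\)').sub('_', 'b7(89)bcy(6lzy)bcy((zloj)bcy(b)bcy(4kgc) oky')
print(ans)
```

b7_bcy_bcy_bcy_bcy_ oky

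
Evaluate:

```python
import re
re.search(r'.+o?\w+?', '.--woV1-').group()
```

'.--woV1'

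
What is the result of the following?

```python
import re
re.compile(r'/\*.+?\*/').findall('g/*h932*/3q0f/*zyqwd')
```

Scanning left to right: at [1:9] → '/*h932*/'.
No capturing groups, so `findall` returns the 1 full match string.

['/*h932*/']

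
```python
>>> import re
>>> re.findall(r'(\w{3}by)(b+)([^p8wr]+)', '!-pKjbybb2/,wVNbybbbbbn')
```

[('pKjby', 'bb', '2/,'), ('wVNby', 'bbbbb', 'n')]

The pattern matches exactly 3 of a word character, then the literal 'by' (captured); then one or more of a literal 'b' (captured); then one or more of any character except [p8wr] (captured).
Multiple groups make `findall` return tuples — one 3-tuple for each match.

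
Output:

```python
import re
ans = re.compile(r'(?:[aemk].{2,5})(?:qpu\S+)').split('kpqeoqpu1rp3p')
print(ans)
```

['', '']

Pattern: one of [aemk], then 2 to 5 of any character (non-capturing group); then the literal 'qpu', then one or more of a non-whitespace character (non-capturing group).
Matches to split on: at [0:13] → 'kpqeoqpu1rp3p'.
Each match becomes a cut point; 2 segments remain.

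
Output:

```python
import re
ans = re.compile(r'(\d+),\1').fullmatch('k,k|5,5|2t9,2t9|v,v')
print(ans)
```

For `fullmatch`, every character of the input must be accounted for by the pattern.
Here the pattern can't cover the whole string, so the call returns None.

None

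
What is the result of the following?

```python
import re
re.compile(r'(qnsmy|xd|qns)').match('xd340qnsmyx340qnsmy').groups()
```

('xd',)

`re.match` won't scan ahead — the pattern has to work from the very first character.
The match spans [0:2] → 'xd'.
Captured: group 1 = 'xd'.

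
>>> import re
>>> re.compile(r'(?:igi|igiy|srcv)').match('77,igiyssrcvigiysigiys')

With `match`, the pattern is implicitly anchored at the beginning.
Here the string doesn't start with a match, so the call returns None.

None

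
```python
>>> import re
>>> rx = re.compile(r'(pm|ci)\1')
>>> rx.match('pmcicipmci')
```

`match` is anchored at position 0; if the pattern doesn't fit there, it returns None.
Here the string doesn't start with a match, so the call returns None.

None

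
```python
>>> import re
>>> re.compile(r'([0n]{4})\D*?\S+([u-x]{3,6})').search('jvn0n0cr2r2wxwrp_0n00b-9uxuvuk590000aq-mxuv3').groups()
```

This matches exactly 4 of one of [0n] (captured); then zero or more of a non-digit (lazy), then one or more of a non-whitespace character; then 3 to 6 of a character in [u-x] (captured).
`re.search` tries every starting position until one works.
The match spans [2:43] → 'n0n0cr2r2wxwrp_0n00b-9uxuvuk590000aq-mxuv'.
Captured: group 1 = 'n0n0', group 2 = 'xuv'.

('n0n0', 'xuv')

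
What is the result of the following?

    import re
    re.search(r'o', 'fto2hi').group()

'o'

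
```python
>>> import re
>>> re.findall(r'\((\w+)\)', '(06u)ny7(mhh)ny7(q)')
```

['06u', 'mhh', 'q']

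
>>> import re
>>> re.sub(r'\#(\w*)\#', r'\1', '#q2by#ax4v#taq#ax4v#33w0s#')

Matches: at [0:6] → '#q2by#'; at [10:15] → '#taq#'; at [19:26] → '#33w0s#'.
`\1` in the replacement pulls in group 1's text for each match.

'q2byax4vtaqax4v33w0s'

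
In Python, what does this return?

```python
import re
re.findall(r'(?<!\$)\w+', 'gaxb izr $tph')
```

Because the assertion is negative and zero-width, positions next to the forbidden text are skipped.
No capturing groups, so `findall` returns the 3 full match strings.

['gaxb', 'izr', 'ph']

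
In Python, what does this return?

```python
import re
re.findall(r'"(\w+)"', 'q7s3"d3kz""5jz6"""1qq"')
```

Matches: at [4:10] match '"d3kz"', group 1 = 'd3kz'; at [10:16] match '"5jz6"', group 1 = '5jz6'; at [17:22] match '"1qq"', group 1 = '1qq'.
`findall` collects group 1 from each match (3 total).

['d3kz', '5jz6', '1qq']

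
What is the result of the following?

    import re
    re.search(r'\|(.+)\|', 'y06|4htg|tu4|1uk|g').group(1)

'4htg|tu4|1uk'

The match spans [3:17] → '|4htg|tu4|1uk|'.
Captured: group 1 = '4htg|tu4|1uk'.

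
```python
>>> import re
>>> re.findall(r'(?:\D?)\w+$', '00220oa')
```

['00220oa']

This matches optionally a non-digit (non-capturing group); then one or more of a word character; then anchored at the end.
Matches: at [0:7] → '00220oa'.
With no groups in the pattern, `findall` gives back each whole match — 1 here.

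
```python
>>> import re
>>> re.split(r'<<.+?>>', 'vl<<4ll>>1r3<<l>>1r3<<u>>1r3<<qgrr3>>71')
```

Because the quantifier is non-greedy, it stops expanding at the earliest point where the rest of the pattern can succeed.
Matches to split on: at [2:9] → '<<4ll>>'; at [12:17] → '<<l>>'; at [20:25] → '<<u>>'; at [28:37] → '<<qgrr3>>'.
Each match becomes a cut point; 5 segments remain.

['vl', '1r3', '1r3', '1r3', '71']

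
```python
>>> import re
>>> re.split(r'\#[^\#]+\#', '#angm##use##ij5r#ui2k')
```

['', '', '', 'ui2k']

Matches to split on: at [0:6] → '#angm#'; at [6:11] → '#use#'; at [11:17] → '#ij5r#'.
Splitting on the pattern gives 4 pieces.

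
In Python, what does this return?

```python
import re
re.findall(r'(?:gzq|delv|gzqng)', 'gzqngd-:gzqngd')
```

`|` is ordered: at each position the engine commits to the first alternative that works.
Matches: at [0:3] → 'gzq'; at [8:11] → 'gzq'.
Since nothing is captured, `findall` lists the 2 matched substrings directly.

['gzq', 'gzq']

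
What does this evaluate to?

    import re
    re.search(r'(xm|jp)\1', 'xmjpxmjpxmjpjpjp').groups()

('jp',)

The match spans [10:14] → 'jpjp'.
Captured: group 1 = 'jp'.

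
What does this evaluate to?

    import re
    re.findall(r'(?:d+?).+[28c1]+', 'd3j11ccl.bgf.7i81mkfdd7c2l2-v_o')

['d3j11ccl.bgf.7i81mkfdd7c2l2']

This matches one or more of a literal 'd' (lazy) (non-capturing group); then one or more of any character, then one or more of one of [28c1].
Walking the string: at [0:27] → 'd3j11ccl.bgf.7i81mkfdd7c2l2'.
No capturing groups, so `findall` returns the 1 full match string.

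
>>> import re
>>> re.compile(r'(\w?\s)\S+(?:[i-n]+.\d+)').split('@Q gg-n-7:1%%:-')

['@', 'Q ', ':1%%:-']

This matches optionally a word character, then whitespace (captured); then one or more of a non-whitespace character; then one or more of a character in [i-n], then any character, then one or more of a digit (non-capturing group).
Because the pattern has a capturing group, `split` also inserts each captured text between the pieces.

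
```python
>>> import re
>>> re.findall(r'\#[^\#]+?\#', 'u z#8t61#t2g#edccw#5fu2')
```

['#8t61#', '#edccw#']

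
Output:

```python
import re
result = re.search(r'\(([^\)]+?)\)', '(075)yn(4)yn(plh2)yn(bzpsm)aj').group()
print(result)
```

(075)

The match spans [0:5] → '(075)'.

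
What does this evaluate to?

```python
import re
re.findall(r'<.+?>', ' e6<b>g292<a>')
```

['<b>', '<a>']

Scanning left to right: at [3:6] → '<b>'; at [10:13] → '<a>'.
With no groups in the pattern, `findall` gives back each whole match — 2 here.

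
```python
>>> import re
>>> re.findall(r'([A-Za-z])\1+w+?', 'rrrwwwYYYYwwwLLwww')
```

['r', 'Y', 'L']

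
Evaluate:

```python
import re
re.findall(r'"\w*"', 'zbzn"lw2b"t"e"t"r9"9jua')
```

No capturing groups, so `findall` returns the 3 full match strings.

['"lw2b"', '"e"', '"r9"']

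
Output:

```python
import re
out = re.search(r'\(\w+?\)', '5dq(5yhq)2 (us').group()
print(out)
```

(5yhq)

The match spans [3:9] → '(5yhq)'.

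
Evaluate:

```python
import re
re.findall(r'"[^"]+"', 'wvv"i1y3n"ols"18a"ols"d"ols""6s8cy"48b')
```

`findall` yields the raw match text (4 of them) because the pattern has no groups.

['"i1y3n"', '"18a"', '"d"', '"6s8cy"']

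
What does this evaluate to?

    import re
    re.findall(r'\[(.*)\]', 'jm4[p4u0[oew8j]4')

`findall` collects group 1 from the one match (1 total).

['p4u0[oew8j']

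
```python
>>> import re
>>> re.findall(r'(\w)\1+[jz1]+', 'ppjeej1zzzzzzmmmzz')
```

['p', 'e', 'm']

`\1` has to match the exact text group 1 already captured.
Because there's exactly one group, `findall` drops the full match and keeps group 1 from each hit.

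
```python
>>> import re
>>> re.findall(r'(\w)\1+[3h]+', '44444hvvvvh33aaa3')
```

['4', 'v', 'a']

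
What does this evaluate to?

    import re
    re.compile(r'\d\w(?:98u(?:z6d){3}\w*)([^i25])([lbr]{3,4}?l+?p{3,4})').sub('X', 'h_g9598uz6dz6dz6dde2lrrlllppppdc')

'h_gXdc'

Pattern: a digit, then a word character; then the literal '98u', then the literal 'z6d' repeated 3 times, then zero or more of a word character (non-capturing group); then any character except [i25] (captured); then 3 to 4 of one of [lbr] (lazy), then one or more of the literal 'l' (lazy), then 3 to 4 of a literal 'p' (captured).
Matches: at [3:30] → '9598uz6dz6dz6dde2lrrlllpppp'.
Every occurrence is swapped for 'X'.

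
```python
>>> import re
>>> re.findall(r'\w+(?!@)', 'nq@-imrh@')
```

The negative lookaround is zero-width — it rules out positions where the adjacent text would match, without consuming anything.
No capturing groups, so `findall` returns the 2 full match strings.

['n', 'imr']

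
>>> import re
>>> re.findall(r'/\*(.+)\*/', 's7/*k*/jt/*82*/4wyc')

Walking the string: at [2:15] match '/*k*/jt/*82*/', group 1 = 'k*/jt/*82'.
Because there's exactly one group, `findall` drops the full match and keeps group 1 from the one hit.

['k*/jt/*82']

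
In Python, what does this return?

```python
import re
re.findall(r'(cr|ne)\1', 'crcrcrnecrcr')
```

The backreference `\1` re-matches whatever the first group consumed, character for character.
With a single group, `findall` returns only what that group captured — 2 items.

['cr', 'cr']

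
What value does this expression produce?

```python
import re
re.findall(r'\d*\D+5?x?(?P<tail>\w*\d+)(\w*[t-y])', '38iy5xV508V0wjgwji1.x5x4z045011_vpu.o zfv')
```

[('V508V0', 'wjgw'), ('4z045011', '_vpu')]

Pattern: zero or more of a digit, then one or more of a non-digit; then optionally the literal '5', then optionally the literal 'x'; then zero or more of a word character, then one or more of a digit (captured as 'tail'); then zero or more of a word character, then a character in [t-y] (captured).
Matches: at [0:16] match '38iy5xV508V0wjgw', groups = ('V508V0', 'wjgw'); at [18:35] match '1.x5x4z045011_vpu', groups = ('4z045011', '_vpu').
2 groups means each result is a tuple of 2 captured strings — 2 here.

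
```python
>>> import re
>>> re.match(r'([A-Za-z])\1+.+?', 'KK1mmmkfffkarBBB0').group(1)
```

'K'

A backreference is literal: `\1` must see the identical characters the first group matched.
`re.match` won't scan ahead — the pattern has to work from the very first character.
The match spans [0:3] → 'KK1'.
Captured: group 1 = 'K'.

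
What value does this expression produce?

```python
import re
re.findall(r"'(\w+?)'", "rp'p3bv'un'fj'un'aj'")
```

Matches: at [2:8] match "'p3bv'", group 1 = 'p3bv'; at [10:14] match "'fj'", group 1 = 'fj'; at [16:20] match "'aj'", group 1 = 'aj'.
With a single group, `findall` returns only what that group captured — 3 items.

['p3bv', 'fj', 'aj']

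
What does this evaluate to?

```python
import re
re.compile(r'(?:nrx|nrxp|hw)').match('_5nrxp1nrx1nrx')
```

With `match`, the pattern is implicitly anchored at the beginning.
Here the string doesn't start with a match, so the call returns None.

None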